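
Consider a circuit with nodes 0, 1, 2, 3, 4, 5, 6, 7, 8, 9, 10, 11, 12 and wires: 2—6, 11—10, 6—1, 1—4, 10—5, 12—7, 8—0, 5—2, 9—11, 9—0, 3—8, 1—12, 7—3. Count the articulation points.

1

Removing 1 increases the component count from 1 to 2, so 1 is a cut vertex.
By contrast removing 11 leaves 1 component; it is not a cut vertex. No other vertex is a cut vertex either.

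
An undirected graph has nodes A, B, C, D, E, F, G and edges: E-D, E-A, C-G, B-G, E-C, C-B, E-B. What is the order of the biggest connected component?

F is isolated — a component by itself.
Starting from A we can reach A, B, C, D, E, G. That is one component of size 6.
The largest has 6 vertices.

6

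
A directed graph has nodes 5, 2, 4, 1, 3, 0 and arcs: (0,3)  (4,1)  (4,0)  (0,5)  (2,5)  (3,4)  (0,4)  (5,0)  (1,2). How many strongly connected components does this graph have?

1

{0, 1, 2, 3, 4, 5} are all mutually reachable — one SCC of size 6.
That gives 1 strongly connected component.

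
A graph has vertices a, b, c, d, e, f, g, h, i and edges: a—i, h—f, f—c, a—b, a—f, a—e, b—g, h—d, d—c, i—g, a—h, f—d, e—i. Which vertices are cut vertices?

a

Removing a increases the component count from 1 to 2, so a is a cut vertex.
By contrast removing i leaves 1 component; it is not a cut vertex. No other vertex is a cut vertex either.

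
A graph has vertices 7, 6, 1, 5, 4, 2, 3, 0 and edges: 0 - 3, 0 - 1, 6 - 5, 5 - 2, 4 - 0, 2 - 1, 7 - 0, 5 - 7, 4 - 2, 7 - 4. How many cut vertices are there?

Removing 0 increases the component count from 1 to 2, so 0 is a cut vertex.
Removing 5 increases the component count from 1 to 2, so 5 is a cut vertex.
By contrast removing 4 leaves 1 component; it is not a cut vertex. No other vertex is a cut vertex either.

2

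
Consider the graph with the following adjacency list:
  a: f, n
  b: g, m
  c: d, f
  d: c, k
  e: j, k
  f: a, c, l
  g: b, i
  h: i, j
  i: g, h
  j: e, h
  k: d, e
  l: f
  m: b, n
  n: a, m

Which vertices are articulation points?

f

Removing f increases the component count from 1 to 2, so f is a cut vertex.
By contrast removing a leaves 1 component; it is not a cut vertex. No other vertex is a cut vertex either.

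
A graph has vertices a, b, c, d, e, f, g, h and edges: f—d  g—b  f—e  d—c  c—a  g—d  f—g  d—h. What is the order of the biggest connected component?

Starting from a we can reach a, b, c, d, e, f, g, h. That is one component of size 8.
The largest has 8 vertices.

8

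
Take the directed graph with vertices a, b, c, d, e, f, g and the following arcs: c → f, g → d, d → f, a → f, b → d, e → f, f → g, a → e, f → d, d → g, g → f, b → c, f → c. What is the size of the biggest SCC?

4

{c, d, f, g} are all mutually reachable — one SCC of size 4.
{b} is an SCC by itself.
{a} is an SCC by itself.
{e} is an SCC by itself.
The largest has 4 vertices.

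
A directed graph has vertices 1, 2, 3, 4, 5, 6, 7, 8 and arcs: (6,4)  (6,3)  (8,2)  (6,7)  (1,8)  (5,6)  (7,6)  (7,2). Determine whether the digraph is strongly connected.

No

There is no directed path from 1 to 6, so the graph is not strongly connected.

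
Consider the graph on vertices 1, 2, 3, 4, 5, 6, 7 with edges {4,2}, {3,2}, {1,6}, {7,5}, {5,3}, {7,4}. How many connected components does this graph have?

2

Starting from 1 we can reach 1, 6. That is one component of size 2.
Starting from 2 we can reach 2, 3, 4, 5, 7. That is one component of size 5.
Total: 2 components.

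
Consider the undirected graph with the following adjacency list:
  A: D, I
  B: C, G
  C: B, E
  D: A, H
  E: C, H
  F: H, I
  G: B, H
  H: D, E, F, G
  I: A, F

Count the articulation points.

Removing H increases the component count from 1 to 2, so H is a cut vertex.
By contrast removing F leaves 1 component; it is not a cut vertex. No other vertex is a cut vertex either.

1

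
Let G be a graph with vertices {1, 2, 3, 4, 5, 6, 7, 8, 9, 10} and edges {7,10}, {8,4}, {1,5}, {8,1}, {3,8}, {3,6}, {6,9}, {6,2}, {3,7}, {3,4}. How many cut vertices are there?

Removing 1 increases the component count from 1 to 2, so 1 is a cut vertex.
Removing 3 increases the component count from 1 to 3, so 3 is a cut vertex.
Removing 6 increases the component count from 1 to 3, so 6 is a cut vertex.
Likewise 7, 8 are cut vertices.
By contrast removing 9 leaves 1 component; it is not a cut vertex. No other vertex is a cut vertex either.

5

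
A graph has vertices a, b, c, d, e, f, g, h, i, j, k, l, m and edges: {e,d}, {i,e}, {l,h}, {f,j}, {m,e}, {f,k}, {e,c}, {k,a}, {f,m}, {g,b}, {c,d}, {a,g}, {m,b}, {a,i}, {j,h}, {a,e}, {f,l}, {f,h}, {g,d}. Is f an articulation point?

Yes

Deleting f raises the number of components from 1 to 2, so f is a cut vertex.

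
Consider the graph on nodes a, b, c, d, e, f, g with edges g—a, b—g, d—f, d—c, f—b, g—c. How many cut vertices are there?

1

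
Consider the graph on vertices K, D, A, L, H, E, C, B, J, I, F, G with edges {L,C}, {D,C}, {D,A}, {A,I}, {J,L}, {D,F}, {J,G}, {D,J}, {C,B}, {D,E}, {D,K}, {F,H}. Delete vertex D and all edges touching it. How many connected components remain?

With D gone, the remaining components are: {E}; {K}; {A, I}; {F, H}; {B, C, G, J, L}.
That is 5 components.

5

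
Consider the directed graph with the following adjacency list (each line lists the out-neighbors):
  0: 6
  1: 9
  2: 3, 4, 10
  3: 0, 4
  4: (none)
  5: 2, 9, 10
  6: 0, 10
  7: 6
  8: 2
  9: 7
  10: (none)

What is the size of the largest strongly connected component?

2

{0, 6} are all mutually reachable — one SCC of size 2.
{8} is an SCC by itself.
{7} is an SCC by itself.
{10} is an SCC by itself.
{4} is an SCC by itself.
(and 5 more singleton SCCs)
The largest has 2 vertices.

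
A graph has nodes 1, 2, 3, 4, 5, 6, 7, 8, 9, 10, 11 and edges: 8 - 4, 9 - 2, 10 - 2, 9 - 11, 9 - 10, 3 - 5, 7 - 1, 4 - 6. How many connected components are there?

Starting from 1 we can reach 1, 7. That is one component of size 2.
Starting from 3 we can reach 3, 5. That is one component of size 2.
Starting from 4 we can reach 4, 6, 8. That is one component of size 3.
Starting from 2 we can reach 2, 9, 10, 11. That is one component of size 4.
Total: 4 components.

4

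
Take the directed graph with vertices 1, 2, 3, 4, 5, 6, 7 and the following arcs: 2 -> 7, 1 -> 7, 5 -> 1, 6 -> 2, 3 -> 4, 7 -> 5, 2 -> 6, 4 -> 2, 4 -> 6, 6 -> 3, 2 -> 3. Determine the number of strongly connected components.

2

{2, 3, 4, 6} are all mutually reachable — one SCC of size 4.
{1, 5, 7} are all mutually reachable — one SCC of size 3.
That gives 2 strongly connected components.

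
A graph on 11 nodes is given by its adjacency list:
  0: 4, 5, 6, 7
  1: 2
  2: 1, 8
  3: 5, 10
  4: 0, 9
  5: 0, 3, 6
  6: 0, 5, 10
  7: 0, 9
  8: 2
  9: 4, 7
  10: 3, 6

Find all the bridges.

The edges on the cycle 0-7-9-4-0 are not bridges since each lies on that cycle.
But removing 1-2 disconnects 1 from 2; removing 2-8 disconnects 2 from 8 — these are bridges.

1-2, 2-8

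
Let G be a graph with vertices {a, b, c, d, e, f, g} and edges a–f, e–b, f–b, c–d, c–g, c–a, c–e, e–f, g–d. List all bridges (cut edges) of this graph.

The edges on the cycle c-g-d-c are not bridges since each lies on that cycle.
Every edge lies on some cycle, so there are no bridges.

none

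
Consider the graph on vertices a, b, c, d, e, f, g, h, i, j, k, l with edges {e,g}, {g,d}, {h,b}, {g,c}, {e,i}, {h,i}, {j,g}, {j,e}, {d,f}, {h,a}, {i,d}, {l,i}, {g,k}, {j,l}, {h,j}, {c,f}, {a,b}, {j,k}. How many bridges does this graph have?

The edges on the cycle j-l-i-e-j are not bridges since each lies on that cycle.
Every edge lies on some cycle, so there are no bridges.

0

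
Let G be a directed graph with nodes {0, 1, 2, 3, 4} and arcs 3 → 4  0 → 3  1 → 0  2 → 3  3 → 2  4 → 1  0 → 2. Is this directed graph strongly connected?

Yes

From 0 we can reach every vertex (0, 1, 2, 3, 4), and every vertex can reach 0 (0, 1, 2, 3, 4). So the whole graph is one strongly connected component.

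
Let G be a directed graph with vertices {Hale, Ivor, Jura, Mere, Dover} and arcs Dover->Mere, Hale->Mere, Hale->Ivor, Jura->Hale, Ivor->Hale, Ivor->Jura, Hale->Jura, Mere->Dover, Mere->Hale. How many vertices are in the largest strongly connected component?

{Hale, Ivor, Jura, Mere, Dover} are all mutually reachable — one SCC of size 5.
The largest has 5 vertices.

5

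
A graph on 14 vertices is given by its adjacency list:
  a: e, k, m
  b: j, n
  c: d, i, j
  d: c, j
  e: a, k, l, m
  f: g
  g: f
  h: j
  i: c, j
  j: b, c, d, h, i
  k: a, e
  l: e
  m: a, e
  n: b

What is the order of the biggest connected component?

7

Starting from f we can reach f, g. That is one component of size 2.
Starting from a we can reach a, e, k, l, m. That is one component of size 5.
Starting from b we can reach b, c, d, h, i, j, n. That is one component of size 7.
The largest has 7 vertices.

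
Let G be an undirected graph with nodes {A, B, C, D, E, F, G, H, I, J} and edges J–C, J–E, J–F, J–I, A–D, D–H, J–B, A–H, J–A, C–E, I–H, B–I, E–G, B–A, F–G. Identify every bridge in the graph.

none

The edges on the cycle J-B-A-J are not bridges since each lies on that cycle.
Every edge lies on some cycle, so there are no bridges.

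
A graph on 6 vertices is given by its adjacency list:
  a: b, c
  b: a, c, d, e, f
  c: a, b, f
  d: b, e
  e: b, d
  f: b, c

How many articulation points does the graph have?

Removing b increases the component count from 1 to 2, so b is a cut vertex.
By contrast removing c leaves 1 component; it is not a cut vertex. No other vertex is a cut vertex either.

1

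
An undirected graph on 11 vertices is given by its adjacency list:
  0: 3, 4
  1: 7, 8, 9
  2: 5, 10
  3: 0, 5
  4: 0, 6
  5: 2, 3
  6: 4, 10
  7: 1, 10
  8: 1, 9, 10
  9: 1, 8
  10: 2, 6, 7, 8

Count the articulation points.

Removing 10 increases the component count from 1 to 2, so 10 is a cut vertex.
By contrast removing 3 leaves 1 component; it is not a cut vertex. No other vertex is a cut vertex either.

1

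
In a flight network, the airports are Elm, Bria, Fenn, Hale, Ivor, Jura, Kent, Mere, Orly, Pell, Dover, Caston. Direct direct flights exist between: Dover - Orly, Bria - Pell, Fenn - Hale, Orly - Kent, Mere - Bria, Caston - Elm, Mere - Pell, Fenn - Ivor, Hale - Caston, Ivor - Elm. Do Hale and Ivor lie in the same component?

Yes

From Hale we can reach Elm, Fenn, Hale, Ivor, Caston, which includes Ivor.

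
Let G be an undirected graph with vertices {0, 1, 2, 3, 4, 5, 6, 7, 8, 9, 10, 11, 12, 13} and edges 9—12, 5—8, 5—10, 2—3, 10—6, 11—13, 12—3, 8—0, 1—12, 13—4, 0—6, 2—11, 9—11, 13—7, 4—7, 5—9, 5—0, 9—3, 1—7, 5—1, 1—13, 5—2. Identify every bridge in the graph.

The edges on the cycle 9-12-3-9 are not bridges since each lies on that cycle.
Every edge lies on some cycle, so there are no bridges.

none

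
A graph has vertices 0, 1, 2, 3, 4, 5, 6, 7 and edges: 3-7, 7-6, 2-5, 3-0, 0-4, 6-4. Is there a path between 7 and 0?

Yes

From 7 we can reach 0, 3, 4, 6, 7, which includes 0.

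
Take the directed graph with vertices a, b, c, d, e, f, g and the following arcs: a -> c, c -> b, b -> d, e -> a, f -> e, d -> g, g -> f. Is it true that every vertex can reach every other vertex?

Yes

From d we can reach every vertex (a, b, c, d, e, f, g), and every vertex can reach d (a, b, c, d, e, f, g). So the whole graph is one strongly connected component.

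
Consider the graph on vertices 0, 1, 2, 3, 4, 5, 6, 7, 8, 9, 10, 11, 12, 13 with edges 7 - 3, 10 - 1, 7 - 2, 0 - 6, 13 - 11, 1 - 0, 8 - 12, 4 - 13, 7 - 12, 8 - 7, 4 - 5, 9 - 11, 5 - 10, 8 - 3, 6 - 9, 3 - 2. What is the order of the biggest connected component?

Starting from 2 we can reach 2, 3, 7, 8, 12. That is one component of size 5.
Starting from 0 we can reach 0, 1, 4, 5, 6, 9, 10, 11, 13. That is one component of size 9.
The largest has 9 vertices.

9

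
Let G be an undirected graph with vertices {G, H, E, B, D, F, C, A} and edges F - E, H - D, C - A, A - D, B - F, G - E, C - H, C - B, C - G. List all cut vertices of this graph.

C

Removing C increases the component count from 1 to 2, so C is a cut vertex.
By contrast removing B leaves 1 component; it is not a cut vertex. No other vertex is a cut vertex either.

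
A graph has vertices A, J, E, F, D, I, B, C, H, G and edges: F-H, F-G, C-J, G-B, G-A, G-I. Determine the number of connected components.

4

D is isolated — a component by itself.
E is isolated — a component by itself.
Starting from C we can reach C, J. That is one component of size 2.
Starting from A we can reach A, B, F, G, H, I. That is one component of size 6.
Total: 4 components.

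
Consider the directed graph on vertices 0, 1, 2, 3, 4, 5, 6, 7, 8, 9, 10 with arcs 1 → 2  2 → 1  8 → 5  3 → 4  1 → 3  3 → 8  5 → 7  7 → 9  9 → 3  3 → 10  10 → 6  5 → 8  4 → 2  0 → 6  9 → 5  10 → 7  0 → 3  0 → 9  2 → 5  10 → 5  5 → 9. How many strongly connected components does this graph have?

{1, 2, 3, 4, 5, 7, 8, 9, 10} are all mutually reachable — one SCC of size 9.
{6} is an SCC by itself.
{0} is an SCC by itself.
That gives 3 strongly connected components.

3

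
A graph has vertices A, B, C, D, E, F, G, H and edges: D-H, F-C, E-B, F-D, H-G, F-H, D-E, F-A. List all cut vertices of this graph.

Removing D increases the component count from 1 to 2, so D is a cut vertex.
Removing E increases the component count from 1 to 2, so E is a cut vertex.
Removing F increases the component count from 1 to 3, so F is a cut vertex.
Likewise H is a cut vertex.
By contrast removing A leaves 1 component; it is not a cut vertex. No other vertex is a cut vertex either.

D, E, F, H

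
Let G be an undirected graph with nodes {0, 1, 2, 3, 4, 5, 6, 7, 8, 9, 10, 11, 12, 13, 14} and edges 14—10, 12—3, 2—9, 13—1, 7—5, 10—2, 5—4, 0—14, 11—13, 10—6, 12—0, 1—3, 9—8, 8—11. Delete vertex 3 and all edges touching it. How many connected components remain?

2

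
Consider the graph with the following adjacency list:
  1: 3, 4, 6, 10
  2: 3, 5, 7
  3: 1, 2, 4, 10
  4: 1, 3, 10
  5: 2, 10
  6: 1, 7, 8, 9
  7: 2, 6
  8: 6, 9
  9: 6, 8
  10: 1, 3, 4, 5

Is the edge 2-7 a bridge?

No

After removing 2-7, the path 2-3-1-6-7 still connects them, so the edge is not a bridge.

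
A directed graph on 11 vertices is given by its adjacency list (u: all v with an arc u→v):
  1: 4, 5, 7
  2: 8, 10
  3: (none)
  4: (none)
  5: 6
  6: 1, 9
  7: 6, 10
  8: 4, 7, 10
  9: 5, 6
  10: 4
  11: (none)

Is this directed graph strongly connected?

There is no directed path from 7 to 8, so the graph is not strongly connected.

No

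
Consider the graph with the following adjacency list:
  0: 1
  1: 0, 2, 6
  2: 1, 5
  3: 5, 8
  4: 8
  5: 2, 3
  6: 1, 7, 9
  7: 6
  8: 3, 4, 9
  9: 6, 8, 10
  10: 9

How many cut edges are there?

The edges on the cycle 3-5-2-1-6-9-8-3 are not bridges since each lies on that cycle.
But removing 7-6 disconnects 7 from 6; removing 4-8 disconnects 4 from 8; removing 0-1 disconnects 0 from 1; removing 9-10 disconnects 9 from 10 — these are bridges.
That makes 4 bridges.

4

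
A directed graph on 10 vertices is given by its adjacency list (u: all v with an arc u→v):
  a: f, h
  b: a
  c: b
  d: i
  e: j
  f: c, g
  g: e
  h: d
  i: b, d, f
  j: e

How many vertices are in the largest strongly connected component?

7

{a, b, c, d, f, h, i} are all mutually reachable — one SCC of size 7.
{e, j} are all mutually reachable — one SCC of size 2.
{g} is an SCC by itself.
The largest has 7 vertices.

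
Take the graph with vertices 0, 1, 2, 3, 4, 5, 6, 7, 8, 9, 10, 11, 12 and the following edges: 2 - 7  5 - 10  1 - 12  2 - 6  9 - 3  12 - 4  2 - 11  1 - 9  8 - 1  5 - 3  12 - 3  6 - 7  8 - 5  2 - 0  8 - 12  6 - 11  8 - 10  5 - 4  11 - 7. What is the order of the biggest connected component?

Starting from 0 we can reach 0, 2, 6, 7, 11. That is one component of size 5.
Starting from 1 we can reach 1, 3, 4, 5, 8, 9, 10, 12. That is one component of size 8.
The largest has 8 vertices.

8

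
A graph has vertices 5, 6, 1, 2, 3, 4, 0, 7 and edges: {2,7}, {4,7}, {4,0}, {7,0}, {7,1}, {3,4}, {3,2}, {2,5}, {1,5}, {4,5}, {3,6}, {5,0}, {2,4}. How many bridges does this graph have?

1

The edges on the cycle 2-4-7-2 are not bridges since each lies on that cycle.
But removing 3-6 disconnects 3 from 6 — this is a bridge.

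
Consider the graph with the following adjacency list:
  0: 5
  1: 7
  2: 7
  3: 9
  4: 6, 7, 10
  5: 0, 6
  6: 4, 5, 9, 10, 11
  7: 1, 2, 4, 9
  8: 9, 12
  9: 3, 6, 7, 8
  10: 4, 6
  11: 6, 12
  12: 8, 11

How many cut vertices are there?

Removing 5 increases the component count from 1 to 2, so 5 is a cut vertex.
Removing 6 increases the component count from 1 to 2, so 6 is a cut vertex.
Removing 7 increases the component count from 1 to 3, so 7 is a cut vertex.
Likewise 9 is a cut vertex.
By contrast removing 1 leaves 1 component; it is not a cut vertex. No other vertex is a cut vertex either.

4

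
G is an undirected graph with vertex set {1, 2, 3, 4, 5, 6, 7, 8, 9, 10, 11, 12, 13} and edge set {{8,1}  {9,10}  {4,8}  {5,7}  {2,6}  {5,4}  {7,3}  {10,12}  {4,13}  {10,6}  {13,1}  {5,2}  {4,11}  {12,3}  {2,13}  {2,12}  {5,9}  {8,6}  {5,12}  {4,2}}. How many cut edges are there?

1

The edges on the cycle 5-4-8-1-13-2-5 are not bridges since each lies on that cycle.
But removing 11-4 disconnects 11 from 4 — this is a bridge.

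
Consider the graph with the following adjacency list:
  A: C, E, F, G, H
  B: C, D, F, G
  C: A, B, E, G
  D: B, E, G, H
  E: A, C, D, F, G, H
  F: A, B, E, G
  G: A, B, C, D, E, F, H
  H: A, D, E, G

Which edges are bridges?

The edges on the cycle G-H-D-G are not bridges since each lies on that cycle.
Every edge lies on some cycle, so there are no bridges.

none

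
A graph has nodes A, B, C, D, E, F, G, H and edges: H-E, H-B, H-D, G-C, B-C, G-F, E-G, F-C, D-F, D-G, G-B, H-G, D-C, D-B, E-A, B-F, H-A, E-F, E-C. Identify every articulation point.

none

Removing H, for instance, still leaves 1 component. No single vertex removal increases the component count — the graph has no articulation points.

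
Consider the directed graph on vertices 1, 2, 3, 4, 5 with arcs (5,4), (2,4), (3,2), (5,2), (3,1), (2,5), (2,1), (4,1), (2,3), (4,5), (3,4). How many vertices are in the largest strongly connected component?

4

{2, 3, 4, 5} are all mutually reachable — one SCC of size 4.
{1} is an SCC by itself.
The largest has 4 vertices.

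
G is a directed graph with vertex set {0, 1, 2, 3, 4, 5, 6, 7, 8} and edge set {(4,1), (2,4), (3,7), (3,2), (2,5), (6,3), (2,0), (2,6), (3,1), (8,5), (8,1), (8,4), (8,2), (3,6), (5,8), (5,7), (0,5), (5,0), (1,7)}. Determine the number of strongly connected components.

4

{0, 2, 3, 5, 6, 8} are all mutually reachable — one SCC of size 6.
{4} is an SCC by itself.
{1} is an SCC by itself.
{7} is an SCC by itself.
That gives 4 strongly connected components.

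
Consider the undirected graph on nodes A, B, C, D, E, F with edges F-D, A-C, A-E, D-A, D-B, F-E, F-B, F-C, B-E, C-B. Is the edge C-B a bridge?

No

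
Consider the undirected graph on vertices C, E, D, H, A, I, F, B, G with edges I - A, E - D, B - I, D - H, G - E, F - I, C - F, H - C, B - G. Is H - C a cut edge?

No

After removing H - C, the path H-D-E-G-B-I-F-C still connects them, so the edge is not a bridge.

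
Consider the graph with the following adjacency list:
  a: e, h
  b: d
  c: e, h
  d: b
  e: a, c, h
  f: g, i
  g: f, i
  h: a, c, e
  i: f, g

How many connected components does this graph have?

Starting from b we can reach b, d. That is one component of size 2.
Starting from f we can reach f, g, i. That is one component of size 3.
Starting from a we can reach a, c, e, h. That is one component of size 4.
Total: 3 components.

3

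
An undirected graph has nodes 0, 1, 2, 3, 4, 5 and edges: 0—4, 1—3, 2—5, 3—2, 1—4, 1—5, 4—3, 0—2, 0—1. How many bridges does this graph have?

0

The edges on the cycle 0-1-3-2-0 are not bridges since each lies on that cycle.
Every edge lies on some cycle, so there are no bridges.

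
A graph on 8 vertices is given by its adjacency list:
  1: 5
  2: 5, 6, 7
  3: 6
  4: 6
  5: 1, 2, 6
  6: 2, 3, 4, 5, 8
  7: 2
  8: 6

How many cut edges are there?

The edges on the cycle 6-2-5-6 are not bridges since each lies on that cycle.
But removing 2-7 disconnects 2 from 7; removing 6-4 disconnects 6 from 4; removing 5-1 disconnects 5 from 1; removing 6-8 disconnects 6 from 8 — these are bridges.
In total 5 edges are bridges.

5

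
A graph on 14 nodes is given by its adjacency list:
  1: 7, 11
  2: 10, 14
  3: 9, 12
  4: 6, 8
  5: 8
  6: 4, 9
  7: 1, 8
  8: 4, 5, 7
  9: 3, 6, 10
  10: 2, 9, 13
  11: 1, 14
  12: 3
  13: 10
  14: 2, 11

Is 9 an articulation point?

Deleting 9 raises the number of components from 1 to 2, so 9 is a cut vertex.

Yes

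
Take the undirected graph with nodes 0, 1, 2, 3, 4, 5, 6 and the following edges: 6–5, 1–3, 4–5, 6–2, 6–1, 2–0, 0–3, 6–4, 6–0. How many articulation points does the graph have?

Removing 6 increases the component count from 1 to 2, so 6 is a cut vertex.
By contrast removing 5 leaves 1 component; it is not a cut vertex. No other vertex is a cut vertex either.

1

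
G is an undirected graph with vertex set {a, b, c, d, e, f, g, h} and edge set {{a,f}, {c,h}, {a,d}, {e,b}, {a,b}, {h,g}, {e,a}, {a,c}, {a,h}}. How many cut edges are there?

The edges on the cycle a-c-h-a are not bridges since each lies on that cycle.
But removing d-a disconnects d from a; removing g-h disconnects g from h; removing f-a disconnects f from a — these are bridges.
That makes 3 bridges.

3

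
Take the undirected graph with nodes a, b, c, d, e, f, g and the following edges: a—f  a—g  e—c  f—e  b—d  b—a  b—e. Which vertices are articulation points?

Removing a increases the component count from 1 to 2, so a is a cut vertex.
Removing b increases the component count from 1 to 2, so b is a cut vertex.
Removing e increases the component count from 1 to 2, so e is a cut vertex.
By contrast removing d leaves 1 component; it is not a cut vertex. No other vertex is a cut vertex either.

a, b, e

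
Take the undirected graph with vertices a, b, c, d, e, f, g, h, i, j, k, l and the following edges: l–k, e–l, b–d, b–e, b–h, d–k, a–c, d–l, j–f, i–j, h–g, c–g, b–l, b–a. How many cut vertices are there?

2

Removing b increases the component count from 2 to 3, so b is a cut vertex.
Removing j increases the component count from 2 to 3, so j is a cut vertex.
By contrast removing g leaves 2 components; it is not a cut vertex. No other vertex is a cut vertex either.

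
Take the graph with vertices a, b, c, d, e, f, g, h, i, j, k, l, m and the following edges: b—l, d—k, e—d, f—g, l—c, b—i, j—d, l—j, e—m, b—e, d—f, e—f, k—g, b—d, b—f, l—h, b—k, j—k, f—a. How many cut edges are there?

5

The edges on the cycle b-l-j-d-f-e-b are not bridges since each lies on that cycle.
But removing c—l disconnects c from l; removing m—e disconnects m from e; removing b—i disconnects b from i; removing h—l disconnects h from l — these are bridges.
In total 5 edges are bridges.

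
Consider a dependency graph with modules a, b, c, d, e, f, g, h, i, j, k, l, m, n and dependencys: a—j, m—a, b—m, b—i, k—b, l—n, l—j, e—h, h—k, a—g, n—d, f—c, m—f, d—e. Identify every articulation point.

a, b, f, m

Removing a increases the component count from 1 to 2, so a is a cut vertex.
Removing b increases the component count from 1 to 2, so b is a cut vertex.
Removing f increases the component count from 1 to 2, so f is a cut vertex.
Likewise m is a cut vertex.
By contrast removing i leaves 1 component; it is not a cut vertex. No other vertex is a cut vertex either.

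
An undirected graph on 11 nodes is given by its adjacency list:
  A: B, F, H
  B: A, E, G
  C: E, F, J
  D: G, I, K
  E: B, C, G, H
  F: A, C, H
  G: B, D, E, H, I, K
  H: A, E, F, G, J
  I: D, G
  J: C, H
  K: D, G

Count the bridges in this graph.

The edges on the cycle G-I-D-G are not bridges since each lies on that cycle.
Every edge lies on some cycle, so there are no bridges.

0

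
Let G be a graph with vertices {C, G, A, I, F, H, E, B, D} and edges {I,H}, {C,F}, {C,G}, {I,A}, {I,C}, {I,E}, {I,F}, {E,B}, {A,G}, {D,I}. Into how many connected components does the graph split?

Starting from A we can reach A, B, C, D, E, F, G, H, I. That is one component of size 9.
Total: 1 component.

1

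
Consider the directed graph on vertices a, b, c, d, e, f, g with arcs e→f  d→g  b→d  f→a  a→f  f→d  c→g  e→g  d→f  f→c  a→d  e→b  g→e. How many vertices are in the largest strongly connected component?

{a, b, c, d, e, f, g} are all mutually reachable — one SCC of size 7.
The largest has 7 vertices.

7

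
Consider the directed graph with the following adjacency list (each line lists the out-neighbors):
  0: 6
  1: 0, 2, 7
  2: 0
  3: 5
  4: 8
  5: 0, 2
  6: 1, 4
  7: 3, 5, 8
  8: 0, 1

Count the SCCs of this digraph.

{0, 1, 2, 3, 4, 5, 6, 7, 8} are all mutually reachable — one SCC of size 9.
That gives 1 strongly connected component.

1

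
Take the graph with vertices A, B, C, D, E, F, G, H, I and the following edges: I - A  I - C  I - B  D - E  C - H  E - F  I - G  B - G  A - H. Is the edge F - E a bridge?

Removing F - E leaves no path between F and E: the component count goes from 2 to 3. So it is a bridge.

Yes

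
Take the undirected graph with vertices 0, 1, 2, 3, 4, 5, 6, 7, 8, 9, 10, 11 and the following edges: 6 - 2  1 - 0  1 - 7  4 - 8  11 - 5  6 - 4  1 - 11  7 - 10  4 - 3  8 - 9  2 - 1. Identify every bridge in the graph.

removing 1 - 11 disconnects 1 from 11; removing 4 - 3 disconnects 4 from 3; removing 7 - 1 disconnects 7 from 1; removing 9 - 8 disconnects 9 from 8 — these are bridges.
In total 11 edges are bridges.

0-1, 1-11, 1-2, 1-7, 10-7, 11-5, 2-6, 3-4, 4-6, 4-8, 8-9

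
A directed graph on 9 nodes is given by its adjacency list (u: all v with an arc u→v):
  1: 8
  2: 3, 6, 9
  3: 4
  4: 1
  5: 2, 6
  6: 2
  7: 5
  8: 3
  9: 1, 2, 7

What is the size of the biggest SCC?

5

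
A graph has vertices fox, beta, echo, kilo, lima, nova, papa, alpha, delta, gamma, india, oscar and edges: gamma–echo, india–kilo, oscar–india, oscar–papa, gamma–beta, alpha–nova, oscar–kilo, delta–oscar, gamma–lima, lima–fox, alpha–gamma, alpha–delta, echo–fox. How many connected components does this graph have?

Starting from fox we can reach fox, beta, echo, kilo, lima, nova, papa, alpha, delta, gamma, india, oscar. That is one component of size 12.
Total: 1 component.

1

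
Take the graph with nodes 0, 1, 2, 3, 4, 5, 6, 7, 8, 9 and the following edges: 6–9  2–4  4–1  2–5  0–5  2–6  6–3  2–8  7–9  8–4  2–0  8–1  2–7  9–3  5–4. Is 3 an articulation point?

No

Deleting 3 leaves 1 component (was 1) (its neighbors 6, 9 remain connected to each other), so 3 is not a cut vertex.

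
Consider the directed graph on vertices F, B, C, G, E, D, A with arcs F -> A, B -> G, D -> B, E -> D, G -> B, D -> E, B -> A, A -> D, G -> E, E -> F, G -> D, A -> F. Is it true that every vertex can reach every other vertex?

No

There is no directed path from C to D, so the graph is not strongly connected.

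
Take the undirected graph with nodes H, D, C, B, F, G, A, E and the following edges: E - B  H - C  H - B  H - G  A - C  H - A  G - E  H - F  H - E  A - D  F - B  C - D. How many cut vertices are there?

1

Removing H increases the component count from 1 to 2, so H is a cut vertex.
By contrast removing D leaves 1 component; it is not a cut vertex. No other vertex is a cut vertex either.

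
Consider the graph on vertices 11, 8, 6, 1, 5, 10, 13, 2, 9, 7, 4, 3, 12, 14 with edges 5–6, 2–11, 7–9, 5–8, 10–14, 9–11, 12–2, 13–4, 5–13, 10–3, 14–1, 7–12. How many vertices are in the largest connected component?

Starting from 1 we can reach 1, 3, 10, 14. That is one component of size 4.
Starting from 2 we can reach 2, 7, 9, 11, 12. That is one component of size 5.
Starting from 4 we can reach 4, 5, 6, 8, 13. That is one component of size 5.
The largest has 5 vertices.

5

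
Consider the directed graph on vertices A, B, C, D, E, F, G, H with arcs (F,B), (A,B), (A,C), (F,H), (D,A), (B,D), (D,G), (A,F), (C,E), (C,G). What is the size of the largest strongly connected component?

{A, B, D, F} are all mutually reachable — one SCC of size 4.
{C} is an SCC by itself.
{E} is an SCC by itself.
{H} is an SCC by itself.
{G} is an SCC by itself.
The largest has 4 vertices.

4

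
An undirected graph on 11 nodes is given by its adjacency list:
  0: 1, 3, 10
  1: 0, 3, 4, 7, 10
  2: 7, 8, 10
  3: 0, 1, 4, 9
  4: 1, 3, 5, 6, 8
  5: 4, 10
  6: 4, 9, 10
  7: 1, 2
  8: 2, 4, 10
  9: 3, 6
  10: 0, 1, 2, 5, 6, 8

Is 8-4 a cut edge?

No

After removing 8-4, the path 8-10-1-4 still connects them, so the edge is not a bridge.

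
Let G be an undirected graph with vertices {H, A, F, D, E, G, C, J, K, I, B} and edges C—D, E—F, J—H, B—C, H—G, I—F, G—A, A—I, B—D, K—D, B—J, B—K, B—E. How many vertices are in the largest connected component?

11

Starting from A we can reach A, B, C, D, E, F, G, H, I, J, K. That is one component of size 11.
The largest has 11 vertices.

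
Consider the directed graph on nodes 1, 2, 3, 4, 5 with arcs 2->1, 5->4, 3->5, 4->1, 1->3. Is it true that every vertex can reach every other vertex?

There is no directed path from 5 to 2, so the graph is not strongly connected.

No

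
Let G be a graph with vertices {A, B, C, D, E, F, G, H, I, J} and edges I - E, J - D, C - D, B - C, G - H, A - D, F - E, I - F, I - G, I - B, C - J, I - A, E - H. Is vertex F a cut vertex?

Deleting F leaves 1 component (was 1) (its neighbors E, I remain connected to each other), so F is not a cut vertex.

No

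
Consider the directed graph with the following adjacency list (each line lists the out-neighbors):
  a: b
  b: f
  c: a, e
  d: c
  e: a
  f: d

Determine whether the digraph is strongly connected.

Yes

From f we can reach every vertex (a, b, c, d, e, f), and every vertex can reach f (a, b, c, d, e, f). So the whole graph is one strongly connected component.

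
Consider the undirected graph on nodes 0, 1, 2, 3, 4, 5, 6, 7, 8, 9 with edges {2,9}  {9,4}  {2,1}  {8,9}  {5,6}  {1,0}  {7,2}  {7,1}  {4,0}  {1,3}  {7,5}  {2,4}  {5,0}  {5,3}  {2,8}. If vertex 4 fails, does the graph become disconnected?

Deleting 4 leaves 1 component (was 1) (its neighbors 0, 2, 9 remain connected to each other), so 4 is not a cut vertex.

No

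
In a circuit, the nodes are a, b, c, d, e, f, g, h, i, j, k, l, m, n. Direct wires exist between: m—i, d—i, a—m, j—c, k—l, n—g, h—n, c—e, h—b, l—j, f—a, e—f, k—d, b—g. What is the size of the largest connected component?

Starting from b we can reach b, g, h, n. That is one component of size 4.
Starting from a we can reach a, c, d, e, f, i, j, k, l, m. That is one component of size 10.
The largest has 10 vertices.

10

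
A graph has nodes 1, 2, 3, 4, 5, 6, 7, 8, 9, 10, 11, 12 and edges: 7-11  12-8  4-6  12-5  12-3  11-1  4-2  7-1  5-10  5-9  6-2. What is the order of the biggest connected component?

6

Starting from 1 we can reach 1, 7, 11. That is one component of size 3.
Starting from 2 we can reach 2, 4, 6. That is one component of size 3.
Starting from 3 we can reach 3, 5, 8, 9, 10, 12. That is one component of size 6.
The largest has 6 vertices.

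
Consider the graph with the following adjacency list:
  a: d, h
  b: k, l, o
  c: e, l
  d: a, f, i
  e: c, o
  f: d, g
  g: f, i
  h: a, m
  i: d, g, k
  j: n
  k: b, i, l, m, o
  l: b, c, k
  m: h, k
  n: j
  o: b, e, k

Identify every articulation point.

k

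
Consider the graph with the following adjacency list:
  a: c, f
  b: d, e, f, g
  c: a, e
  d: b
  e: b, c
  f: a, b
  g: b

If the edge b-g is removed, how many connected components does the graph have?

Before removal there is 1 component.
b-g is a bridge — removing it separates b's side from g's side.
After removal: 2 components.

2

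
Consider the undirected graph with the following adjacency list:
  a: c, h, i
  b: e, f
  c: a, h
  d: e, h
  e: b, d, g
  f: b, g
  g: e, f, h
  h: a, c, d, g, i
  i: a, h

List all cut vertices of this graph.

h

Removing h increases the component count from 1 to 2, so h is a cut vertex.
By contrast removing g leaves 1 component; it is not a cut vertex. No other vertex is a cut vertex either.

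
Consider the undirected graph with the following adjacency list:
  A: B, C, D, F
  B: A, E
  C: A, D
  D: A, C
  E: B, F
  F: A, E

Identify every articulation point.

A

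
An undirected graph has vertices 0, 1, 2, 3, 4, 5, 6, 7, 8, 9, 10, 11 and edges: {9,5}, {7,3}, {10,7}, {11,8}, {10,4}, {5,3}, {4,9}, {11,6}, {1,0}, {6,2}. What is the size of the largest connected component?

Starting from 0 we can reach 0, 1. That is one component of size 2.
Starting from 2 we can reach 2, 6, 8, 11. That is one component of size 4.
Starting from 3 we can reach 3, 4, 5, 7, 9, 10. That is one component of size 6.
The largest has 6 vertices.

6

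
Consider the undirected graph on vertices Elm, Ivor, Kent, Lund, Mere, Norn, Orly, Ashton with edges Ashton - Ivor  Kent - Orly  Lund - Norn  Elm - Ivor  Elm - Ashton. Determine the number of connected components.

4

Mere is isolated — a component by itself.
Starting from Kent we can reach Kent, Orly. That is one component of size 2.
Starting from Lund we can reach Lund, Norn. That is one component of size 2.
Starting from Elm we can reach Elm, Ivor, Ashton. That is one component of size 3.
Total: 4 components.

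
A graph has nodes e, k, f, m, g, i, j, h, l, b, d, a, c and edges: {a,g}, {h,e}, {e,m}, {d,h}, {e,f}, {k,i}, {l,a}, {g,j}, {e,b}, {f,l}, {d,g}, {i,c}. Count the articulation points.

Removing e increases the component count from 2 to 4, so e is a cut vertex.
Removing g increases the component count from 2 to 3, so g is a cut vertex.
Removing i increases the component count from 2 to 3, so i is a cut vertex.
By contrast removing h leaves 2 components; it is not a cut vertex. No other vertex is a cut vertex either.

3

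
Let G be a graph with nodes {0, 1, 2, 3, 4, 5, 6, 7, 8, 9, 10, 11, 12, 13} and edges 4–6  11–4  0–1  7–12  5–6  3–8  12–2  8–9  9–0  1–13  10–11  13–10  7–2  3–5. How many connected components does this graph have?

Starting from 2 we can reach 2, 7, 12. That is one component of size 3.
Starting from 0 we can reach 0, 1, 3, 4, 5, 6, 8, 9, 10, 11, 13. That is one component of size 11.
Total: 2 components.

2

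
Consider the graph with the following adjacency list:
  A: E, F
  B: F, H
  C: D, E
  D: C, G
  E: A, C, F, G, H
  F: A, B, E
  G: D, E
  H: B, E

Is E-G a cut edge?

After removing E-G, the path E-C-D-G still connects them, so the edge is not a bridge.

No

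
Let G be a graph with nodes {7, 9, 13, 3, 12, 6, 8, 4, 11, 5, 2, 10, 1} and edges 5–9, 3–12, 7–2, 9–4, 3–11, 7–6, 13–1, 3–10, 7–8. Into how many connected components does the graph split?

Starting from 1 we can reach 1, 13. That is one component of size 2.
Starting from 4 we can reach 4, 5, 9. That is one component of size 3.
Starting from 3 we can reach 3, 10, 11, 12. That is one component of size 4.
Starting from 2 we can reach 2, 6, 7, 8. That is one component of size 4.
Total: 4 components.

4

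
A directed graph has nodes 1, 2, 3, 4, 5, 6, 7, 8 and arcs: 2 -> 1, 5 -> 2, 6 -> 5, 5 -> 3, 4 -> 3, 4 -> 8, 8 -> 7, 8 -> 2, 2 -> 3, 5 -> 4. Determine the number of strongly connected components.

8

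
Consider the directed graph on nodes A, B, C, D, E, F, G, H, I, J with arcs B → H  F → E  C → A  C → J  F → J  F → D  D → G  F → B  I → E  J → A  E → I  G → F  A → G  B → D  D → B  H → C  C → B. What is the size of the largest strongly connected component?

8

{A, B, C, D, F, G, H, J} are all mutually reachable — one SCC of size 8.
{E, I} are all mutually reachable — one SCC of size 2.
The largest has 8 vertices.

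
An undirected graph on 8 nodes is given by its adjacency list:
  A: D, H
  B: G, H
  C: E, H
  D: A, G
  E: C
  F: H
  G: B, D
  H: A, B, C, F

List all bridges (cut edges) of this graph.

C-E, C-H, F-H

The edges on the cycle B-G-D-A-H-B are not bridges since each lies on that cycle.
But removing H-C disconnects H from C; removing H-F disconnects H from F; removing C-E disconnects C from E — these are bridges.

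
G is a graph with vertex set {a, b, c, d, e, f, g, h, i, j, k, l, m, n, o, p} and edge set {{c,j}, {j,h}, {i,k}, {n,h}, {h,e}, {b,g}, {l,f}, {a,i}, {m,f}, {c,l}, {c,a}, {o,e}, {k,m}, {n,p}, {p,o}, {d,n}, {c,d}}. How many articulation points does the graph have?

1

Removing c increases the component count from 2 to 3, so c is a cut vertex.
By contrast removing b leaves 2 components; it is not a cut vertex. No other vertex is a cut vertex either.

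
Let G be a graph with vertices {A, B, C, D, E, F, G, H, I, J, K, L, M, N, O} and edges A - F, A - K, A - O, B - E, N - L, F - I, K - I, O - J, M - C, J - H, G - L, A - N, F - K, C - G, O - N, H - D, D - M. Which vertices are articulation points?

A

Removing A increases the component count from 2 to 3, so A is a cut vertex.
By contrast removing E leaves 2 components; it is not a cut vertex. No other vertex is a cut vertex either.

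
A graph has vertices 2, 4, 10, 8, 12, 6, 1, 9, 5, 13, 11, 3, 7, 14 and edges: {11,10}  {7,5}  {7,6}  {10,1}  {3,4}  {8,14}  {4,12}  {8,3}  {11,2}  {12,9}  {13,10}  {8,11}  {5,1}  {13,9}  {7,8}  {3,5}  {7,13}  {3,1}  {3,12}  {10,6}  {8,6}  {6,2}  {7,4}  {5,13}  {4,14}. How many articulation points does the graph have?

0

Removing 11, for instance, still leaves 1 component. No single vertex removal increases the component count — the graph has no articulation points.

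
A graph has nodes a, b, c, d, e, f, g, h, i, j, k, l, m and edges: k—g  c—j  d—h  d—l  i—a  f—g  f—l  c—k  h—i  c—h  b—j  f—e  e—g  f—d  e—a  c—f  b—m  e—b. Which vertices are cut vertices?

Removing b increases the component count from 1 to 2, so b is a cut vertex.
By contrast removing i leaves 1 component; it is not a cut vertex. No other vertex is a cut vertex either.

b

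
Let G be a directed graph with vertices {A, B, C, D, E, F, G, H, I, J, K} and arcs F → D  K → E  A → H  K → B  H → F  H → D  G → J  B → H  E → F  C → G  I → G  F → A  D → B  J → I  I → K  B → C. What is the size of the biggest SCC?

11

{A, B, C, D, E, F, G, H, I, J, K} are all mutually reachable — one SCC of size 11.
The largest has 11 vertices.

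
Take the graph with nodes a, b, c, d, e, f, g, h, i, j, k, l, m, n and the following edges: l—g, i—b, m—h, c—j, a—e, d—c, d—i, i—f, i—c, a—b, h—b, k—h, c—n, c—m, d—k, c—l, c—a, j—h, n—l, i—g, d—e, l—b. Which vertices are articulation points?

i

Removing i increases the component count from 1 to 2, so i is a cut vertex.
By contrast removing h leaves 1 component; it is not a cut vertex. No other vertex is a cut vertex either.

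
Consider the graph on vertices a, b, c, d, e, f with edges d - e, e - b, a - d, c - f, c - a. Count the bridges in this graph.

5

removing e - d disconnects e from d; removing a - d disconnects a from d; removing a - c disconnects a from c; removing e - b disconnects e from b — these are bridges.
In total 5 edges are bridges.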